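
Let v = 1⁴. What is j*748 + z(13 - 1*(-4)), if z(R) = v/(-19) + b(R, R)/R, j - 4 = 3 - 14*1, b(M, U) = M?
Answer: -99466/19 ≈ -5235.1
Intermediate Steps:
j = -7 (j = 4 + (3 - 14*1) = 4 + (3 - 14) = 4 - 11 = -7)
v = 1
z(R) = 18/19 (z(R) = 1/(-19) + R/R = 1*(-1/19) + 1 = -1/19 + 1 = 18/19)
j*748 + z(13 - 1*(-4)) = -7*748 + 18/19 = -5236 + 18/19 = -99466/19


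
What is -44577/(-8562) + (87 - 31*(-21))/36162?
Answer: 730945/139846 ≈ 5.2268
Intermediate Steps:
-44577/(-8562) + (87 - 31*(-21))/36162 = -44577*(-1/8562) + (87 + 651)*(1/36162) = 14859/2854 + 738*(1/36162) = 14859/2854 + 1/49 = 730945/139846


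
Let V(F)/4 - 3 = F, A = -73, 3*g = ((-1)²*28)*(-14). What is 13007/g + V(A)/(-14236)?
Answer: -138848299/1395128 ≈ -99.524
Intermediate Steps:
g = -392/3 (g = (((-1)²*28)*(-14))/3 = ((1*28)*(-14))/3 = (28*(-14))/3 = (⅓)*(-392) = -392/3 ≈ -130.67)
V(F) = 12 + 4*F
13007/g + V(A)/(-14236) = 13007/(-392/3) + (12 + 4*(-73))/(-14236) = 13007*(-3/392) + (12 - 292)*(-1/14236) = -39021/392 - 280*(-1/14236) = -39021/392 + 70/3559 = -138848299/1395128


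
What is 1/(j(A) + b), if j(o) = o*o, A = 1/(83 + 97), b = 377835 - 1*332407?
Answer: 32400/1471867201 ≈ 2.2013e-5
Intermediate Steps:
b = 45428 (b = 377835 - 332407 = 45428)
A = 1/180 ≈ 0.0055556
j(o) = o²
1/(j(A) + b) = 1/((1/180)² + 45428) = 1/(1/32400 + 45428) = 1/(1471867201/32400) = 32400/1471867201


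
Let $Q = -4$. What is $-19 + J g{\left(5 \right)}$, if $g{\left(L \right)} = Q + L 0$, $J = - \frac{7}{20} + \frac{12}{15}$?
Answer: $- \frac{104}{5} \approx -20.8$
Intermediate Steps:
$J = \frac{9}{20}$ ($J = \left(-7\right) \frac{1}{20} + 12 \cdot \frac{1}{15} = - \frac{7}{20} + \frac{4}{5} = \frac{9}{20} \approx 0.45$)
$g{\left(L \right)} = -4$ ($g{\left(L \right)} = -4 + L 0 = -4 + 0 = -4$)
$-19 + J g{\left(5 \right)} = -19 + \frac{9}{20} \left(-4\right) = -19 - \frac{9}{5} = - \frac{104}{5}$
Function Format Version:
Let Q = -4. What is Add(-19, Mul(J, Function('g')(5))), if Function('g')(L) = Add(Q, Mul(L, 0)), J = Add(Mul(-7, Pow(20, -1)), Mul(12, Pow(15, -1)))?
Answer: Rational(-104, 5) ≈ -20.800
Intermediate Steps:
J = Rational(9, 20) (J = Add(Mul(-7, Rational(1, 20)), Mul(12, Rational(1, 15))) = Add(Rational(-7, 20), Rational(4, 5)) = Rational(9, 20) ≈ 0.45000)
Function('g')(L) = -4 (Function('g')(L) = Add(-4, Mul(L, 0)) = Add(-4, 0) = -4)
Add(-19, Mul(J, Function('g')(5))) = Add(-19, Mul(Rational(9, 20), -4)) = Add(-19, Rational(-9, 5)) = Rational(-104, 5)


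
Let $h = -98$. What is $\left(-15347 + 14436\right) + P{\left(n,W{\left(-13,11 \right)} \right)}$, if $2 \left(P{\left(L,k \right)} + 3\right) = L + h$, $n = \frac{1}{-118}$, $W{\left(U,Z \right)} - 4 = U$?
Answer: $- \frac{227269}{236} \approx -963.0$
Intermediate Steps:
$W{\left(U,Z \right)} = 4 + U$
$n = - \frac{1}{118} \approx -0.0084746$
$P{\left(L,k \right)} = -52 + \frac{L}{2}$ ($P{\left(L,k \right)} = -3 + \frac{L - 98}{2} = -3 + \frac{-98 + L}{2} = -3 + \left(-49 + \frac{L}{2}\right) = -52 + \frac{L}{2}$)
$\left(-15347 + 14436\right) + P{\left(n,W{\left(-13,11 \right)} \right)} = \left(-15347 + 14436\right) + \left(-52 + \frac{1}{2} \left(- \frac{1}{118}\right)\right) = -911 - \frac{12273}{236} = - \frac{227269}{236}$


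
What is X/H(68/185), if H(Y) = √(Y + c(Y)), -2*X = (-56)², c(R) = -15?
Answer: 1568*I*√500795/2707 ≈ 409.91*I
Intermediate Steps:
X = -1568 (X = -½*(-56)² = -½*3136 = -1568)
H(Y) = √(-15 + Y) (H(Y) = √(Y - 15) = √(-15 + Y))
X/H(68/185) = -1568/√(-15 + 68/185) = -1568*(-I*√500795/2707) = -(-1568)*I*√500795/2707 = 1568*I*√500795/2707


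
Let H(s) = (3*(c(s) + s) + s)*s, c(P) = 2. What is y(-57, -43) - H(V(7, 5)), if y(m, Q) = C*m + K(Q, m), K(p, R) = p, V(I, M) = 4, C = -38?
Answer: 2035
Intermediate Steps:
y(m, Q) = Q - 38*m (y(m, Q) = -38*m + Q = Q - 38*m)
H(s) = s*(6 + 4*s) (H(s) = (3*(2 + s) + s)*s = ((6 + 3*s) + s)*s = (6 + 4*s)*s = s*(6 + 4*s))
y(-57, -43) - H(V(7, 5)) = (-43 - 38*(-57)) - 2*4*(3 + 2*4) = (-43 + 2166) - 2*4*(3 + 8) = 2123 - 2*4*11 = 2123 - 1*88 = 2123 - 88 = 2035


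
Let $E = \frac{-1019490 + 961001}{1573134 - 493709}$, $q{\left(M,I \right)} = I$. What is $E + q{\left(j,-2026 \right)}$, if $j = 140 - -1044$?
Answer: $- \frac{2186973539}{1079425} \approx -2026.1$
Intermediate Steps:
$j = 1184$ ($j = 140 + 1044 = 1184$)
$E = - \frac{58489}{1079425} \approx -0.054185$
$E + q{\left(j,-2026 \right)} = - \frac{58489}{1079425} - 2026 = - \frac{2186973539}{1079425}$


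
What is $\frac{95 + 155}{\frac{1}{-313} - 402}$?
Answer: $- \frac{78250}{125827} \approx -0.62189$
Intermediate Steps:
$\frac{95 + 155}{\frac{1}{-313} - 402} = \frac{250}{- \frac{1}{313} - 402} = \frac{250}{- \frac{125827}{313}} = 250 \left(- \frac{313}{125827}\right) = - \frac{78250}{125827}$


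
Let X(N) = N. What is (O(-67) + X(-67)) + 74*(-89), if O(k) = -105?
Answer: -6758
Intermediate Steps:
(O(-67) + X(-67)) + 74*(-89) = (-105 - 67) + 74*(-89) = -172 - 6586 = -6758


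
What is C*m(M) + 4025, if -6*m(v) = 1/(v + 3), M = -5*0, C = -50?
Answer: 36250/9 ≈ 4027.8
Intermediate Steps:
M = 0
m(v) = -1/(6*(3 + v)) (m(v) = -1/(6*(v + 3)) = -1/(6*(3 + v)))
C*m(M) + 4025 = -(-50)/(18 + 6*0) + 4025 = -(-50)/(18 + 0) + 4025 = -(-50)/18 + 4025 = -50*(-1/18) + 4025 = 25/9 + 4025 = 36250/9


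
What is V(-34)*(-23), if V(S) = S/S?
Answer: -23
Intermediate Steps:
V(S) = 1
V(-34)*(-23) = 1*(-23) = -23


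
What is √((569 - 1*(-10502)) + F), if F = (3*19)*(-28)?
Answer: 5*√379 ≈ 97.340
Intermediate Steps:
F = -1596 (F = 57*(-28) = -1596)
√((569 - 1*(-10502)) + F) = √((569 - 1*(-10502)) - 1596) = √((569 + 10502) - 1596) = √(11071 - 1596) = √9475 = 5*√379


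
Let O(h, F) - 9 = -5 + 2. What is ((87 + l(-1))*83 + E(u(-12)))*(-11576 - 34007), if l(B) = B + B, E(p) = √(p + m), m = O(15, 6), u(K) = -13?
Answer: -321588065 - 45583*I*√7 ≈ -3.2159e+8 - 1.206e+5*I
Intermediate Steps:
O(h, F) = 6 (O(h, F) = 9 + (-5 + 2) = 9 - 3 = 6)
m = 6
E(p) = √(6 + p) (E(p) = √(p + 6) = √(6 + p))
l(B) = 2*B
((87 + l(-1))*83 + E(u(-12)))*(-11576 - 34007) = ((87 + 2*(-1))*83 + √(6 - 13))*(-11576 - 34007) = ((87 - 2)*83 + √(-7))*(-45583) = (85*83 + I*√7)*(-45583) = (7055 + I*√7)*(-45583) = -321588065 - 45583*I*√7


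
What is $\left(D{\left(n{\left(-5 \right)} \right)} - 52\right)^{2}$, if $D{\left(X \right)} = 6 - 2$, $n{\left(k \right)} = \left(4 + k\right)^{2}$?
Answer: $2304$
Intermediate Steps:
$D{\left(X \right)} = 4$ ($D{\left(X \right)} = 6 - 2 = 4$)
$\left(D{\left(n{\left(-5 \right)} \right)} - 52\right)^{2} = \left(4 - 52\right)^{2} = \left(-48\right)^{2} = 2304$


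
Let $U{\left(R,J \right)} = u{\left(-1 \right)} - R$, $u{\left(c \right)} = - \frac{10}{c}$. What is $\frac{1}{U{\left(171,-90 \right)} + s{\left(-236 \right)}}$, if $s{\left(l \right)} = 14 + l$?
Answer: $- \frac{1}{383} \approx -0.002611$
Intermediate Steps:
$U{\left(R,J \right)} = 10 - R$ ($U{\left(R,J \right)} = - \frac{10}{-1} - R = \left(-10\right) \left(-1\right) - R = 10 - R$)
$\frac{1}{U{\left(171,-90 \right)} + s{\left(-236 \right)}} = \frac{1}{\left(10 - 171\right) + \left(14 - 236\right)} = \frac{1}{\left(10 - 171\right) - 222} = \frac{1}{-161 - 222} = \frac{1}{-383} = - \frac{1}{383}$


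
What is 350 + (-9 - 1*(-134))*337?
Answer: 42475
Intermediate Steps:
350 + (-9 - 1*(-134))*337 = 350 + (-9 + 134)*337 = 350 + 125*337 = 350 + 42125 = 42475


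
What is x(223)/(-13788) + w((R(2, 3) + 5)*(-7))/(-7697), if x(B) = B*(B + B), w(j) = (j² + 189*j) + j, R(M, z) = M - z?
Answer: -351492929/53063118 ≈ -6.6241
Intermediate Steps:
w(j) = j² + 190*j
x(B) = 2*B² (x(B) = B*(2*B) = 2*B²)
x(223)/(-13788) + w((R(2, 3) + 5)*(-7))/(-7697) = (2*223²)/(-13788) + ((((2 - 1*3) + 5)*(-7))*(190 + ((2 - 1*3) + 5)*(-7)))/(-7697) = (2*49729)*(-1/13788) + ((((2 - 3) + 5)*(-7))*(190 + ((2 - 3) + 5)*(-7)))*(-1/7697) = 99458*(-1/13788) + (((-1 + 5)*(-7))*(190 + (-1 + 5)*(-7)))*(-1/7697) = -49729/6894 + ((4*(-7))*(190 + 4*(-7)))*(-1/7697) = -49729/6894 - 28*(190 - 28)*(-1/7697) = -49729/6894 - 28*162*(-1/7697) = -49729/6894 - 4536*(-1/7697) = -49729/6894 + 4536/7697 = -351492929/53063118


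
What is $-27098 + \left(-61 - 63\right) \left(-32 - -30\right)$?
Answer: $-26850$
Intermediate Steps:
$-27098 + \left(-61 - 63\right) \left(-32 - -30\right) = -27098 - 124 \left(-32 + 30\right) = -27098 - -248 = -27098 + 248 = -26850$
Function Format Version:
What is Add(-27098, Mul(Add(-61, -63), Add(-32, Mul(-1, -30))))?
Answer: -26850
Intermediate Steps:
Add(-27098, Mul(Add(-61, -63), Add(-32, Mul(-1, -30)))) = Add(-27098, Mul(-124, Add(-32, 30))) = Add(-27098, Mul(-124, -2)) = Add(-27098, 248) = -26850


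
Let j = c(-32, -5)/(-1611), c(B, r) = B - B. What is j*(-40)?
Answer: 0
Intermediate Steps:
c(B, r) = 0
j = 0 (j = 0/(-1611) = 0*(-1/1611) = 0)
j*(-40) = 0*(-40) = 0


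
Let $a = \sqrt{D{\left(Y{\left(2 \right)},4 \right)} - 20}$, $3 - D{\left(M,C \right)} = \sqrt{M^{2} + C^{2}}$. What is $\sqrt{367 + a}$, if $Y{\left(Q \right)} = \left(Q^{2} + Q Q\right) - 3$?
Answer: $\sqrt{367 + i \sqrt{17 + \sqrt{41}}} \approx 19.158 + 0.1263 i$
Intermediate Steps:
$Y{\left(Q \right)} = -3 + 2 Q^{2}$ ($Y{\left(Q \right)} = \left(Q^{2} + Q^{2}\right) - 3 = 2 Q^{2} - 3 = -3 + 2 Q^{2}$)
$D{\left(M,C \right)} = 3 - \sqrt{C^{2} + M^{2}}$ ($D{\left(M,C \right)} = 3 - \sqrt{M^{2} + C^{2}} = 3 - \sqrt{C^{2} + M^{2}}$)
$a = \sqrt{-17 - \sqrt{41}}$ ($a = \sqrt{\left(3 - \sqrt{4^{2} + \left(-3 + 2 \cdot 2^{2}\right)^{2}}\right) - 20} = \sqrt{\left(3 - \sqrt{16 + \left(-3 + 2 \cdot 4\right)^{2}}\right) - 20} = \sqrt{\left(3 - \sqrt{16 + \left(-3 + 8\right)^{2}}\right) - 20} = \sqrt{\left(3 - \sqrt{16 + 5^{2}}\right) - 20} = \sqrt{\left(3 - \sqrt{16 + 25}\right) - 20} = \sqrt{\left(3 - \sqrt{41}\right) - 20} = \sqrt{-17 - \sqrt{41}} \approx 4.8377 i$)
$\sqrt{367 + a} = \sqrt{367 + \sqrt{-17 - \sqrt{41}}}$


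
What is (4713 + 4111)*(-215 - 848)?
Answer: -9379912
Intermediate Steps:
(4713 + 4111)*(-215 - 848) = 8824*(-1063) = -9379912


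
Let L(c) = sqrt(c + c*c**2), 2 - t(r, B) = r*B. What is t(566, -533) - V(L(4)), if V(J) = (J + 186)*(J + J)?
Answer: 301544 - 744*sqrt(17) ≈ 2.9848e+5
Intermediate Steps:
t(r, B) = 2 - B*r (t(r, B) = 2 - r*B = 2 - B*r)
L(c) = sqrt(c + c**3)
V(J) = 2*J*(186 + J) (V(J) = (186 + J)*(2*J) = 2*J*(186 + J))
t(566, -533) - V(L(4)) = (2 - 1*(-533)*566) - 2*sqrt(4 + 4**3)*(186 + sqrt(4 + 4**3)) = (2 + 301678) - 2*sqrt(4 + 64)*(186 + sqrt(4 + 64)) = 301680 - 2*sqrt(68)*(186 + sqrt(68)) = 301680 - 2*2*sqrt(17)*(186 + 2*sqrt(17)) = 301680 - 4*sqrt(17)*(186 + 2*sqrt(17))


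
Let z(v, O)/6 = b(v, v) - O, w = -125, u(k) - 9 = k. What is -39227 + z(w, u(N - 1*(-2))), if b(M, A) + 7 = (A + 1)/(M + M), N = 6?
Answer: -4921003/125 ≈ -39368.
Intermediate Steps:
b(M, A) = -7 + (1 + A)/(2*M) (b(M, A) = -7 + (A + 1)/(M + M) = -7 + (1 + A)/((2*M)) = -7 + (1 + A)*(1/(2*M)) = -7 + (1 + A)/(2*M))
u(k) = 9 + k
z(v, O) = -6*O + 3*(1 - 13*v)/v (z(v, O) = 6*((1 + v - 14*v)/(2*v) - O) = 6*((1 - 13*v)/(2*v) - O) = 6*(-O + (1 - 13*v)/(2*v)) = -6*O + 3*(1 - 13*v)/v)
-39227 + z(w, u(N - 1*(-2))) = -39227 + (-39 - 6*(9 + (6 - 1*(-2))) + 3/(-125)) = -39227 + (-39 - 6*(9 + (6 + 2)) + 3*(-1/125)) = -39227 + (-39 - 6*(9 + 8) - 3/125) = -39227 + (-39 - 6*17 - 3/125) = -39227 + (-39 - 102 - 3/125) = -39227 - 17628/125 = -4921003/125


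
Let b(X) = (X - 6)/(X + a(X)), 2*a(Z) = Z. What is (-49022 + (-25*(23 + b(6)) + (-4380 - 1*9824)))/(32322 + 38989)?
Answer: -63801/71311 ≈ -0.89469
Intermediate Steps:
a(Z) = Z/2
b(X) = 2*(-6 + X)/(3*X) (b(X) = (X - 6)/(X + X/2) = (-6 + X)/((3*X/2)) = (-6 + X)*(2/(3*X)) = 2*(-6 + X)/(3*X))
(-49022 + (-25*(23 + b(6)) + (-4380 - 1*9824)))/(32322 + 38989) = (-49022 + (-25*(23 + (⅔ - 4/6)) + (-4380 - 1*9824)))/(32322 + 38989) = (-49022 + (-25*(23 + (⅔ - 4*⅙)) + (-4380 - 9824)))/71311 = (-49022 + (-25*(23 + (⅔ - ⅔)) - 14204))*(1/71311) = (-49022 + (-25*(23 + 0) - 14204))*(1/71311) = (-49022 + (-25*23 - 14204))*(1/71311) = (-49022 + (-575 - 14204))*(1/71311) = (-49022 - 14779)*(1/71311) = -63801*1/71311 = -63801/71311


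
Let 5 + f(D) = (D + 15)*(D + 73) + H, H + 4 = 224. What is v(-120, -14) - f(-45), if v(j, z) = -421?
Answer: 204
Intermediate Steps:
H = 220 (H = -4 + 224 = 220)
f(D) = 215 + (15 + D)*(73 + D) (f(D) = -5 + ((D + 15)*(D + 73) + 220) = -5 + ((15 + D)*(73 + D) + 220) = -5 + (220 + (15 + D)*(73 + D)) = 215 + (15 + D)*(73 + D))
v(-120, -14) - f(-45) = -421 - (1310 + (-45)**2 + 88*(-45)) = -421 - (1310 + 2025 - 3960) = -421 - 1*(-625) = -421 + 625 = 204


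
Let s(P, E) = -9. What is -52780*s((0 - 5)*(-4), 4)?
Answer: 475020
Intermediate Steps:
-52780*s((0 - 5)*(-4), 4) = -52780*(-9) = 475020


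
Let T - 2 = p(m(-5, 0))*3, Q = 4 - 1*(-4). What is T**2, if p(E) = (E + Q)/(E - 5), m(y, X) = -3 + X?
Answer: 1/64 ≈ 0.015625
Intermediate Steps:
Q = 8 (Q = 4 + 4 = 8)
p(E) = (8 + E)/(-5 + E) (p(E) = (E + 8)/(E - 5) = (8 + E)/(-5 + E))
T = 1/8 (T = 2 + ((8 + (-3 + 0))/(-5 + (-3 + 0)))*3 = 2 + ((8 - 3)/(-5 - 3))*3 = 2 + (5/(-8))*3 = 2 - 1/8*5*3 = 2 - 5/8*3 = 2 - 15/8 = 1/8 ≈ 0.12500)
T**2 = (1/8)**2 = 1/64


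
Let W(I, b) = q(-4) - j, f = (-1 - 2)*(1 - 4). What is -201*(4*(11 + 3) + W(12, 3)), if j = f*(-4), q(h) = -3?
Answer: -17889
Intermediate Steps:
f = 9 (f = -3*(-3) = 9)
j = -36 (j = 9*(-4) = -36)
W(I, b) = 33 (W(I, b) = -3 - 1*(-36) = -3 + 36 = 33)
-201*(4*(11 + 3) + W(12, 3)) = -201*(4*(11 + 3) + 33) = -201*(4*14 + 33) = -201*(56 + 33) = -201*89 = -17889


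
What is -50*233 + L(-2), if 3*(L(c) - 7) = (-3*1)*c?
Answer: -11641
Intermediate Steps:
L(c) = 7 - c (L(c) = 7 + ((-3*1)*c)/3 = 7 + (-3*c)/3 = 7 - c)
-50*233 + L(-2) = -50*233 + (7 - 1*(-2)) = -11650 + (7 + 2) = -11650 + 9 = -11641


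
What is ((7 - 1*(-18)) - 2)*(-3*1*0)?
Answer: 0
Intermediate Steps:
((7 - 1*(-18)) - 2)*(-3*1*0) = ((7 + 18) - 2)*(-3*0) = (25 - 2)*0 = 23*0 = 0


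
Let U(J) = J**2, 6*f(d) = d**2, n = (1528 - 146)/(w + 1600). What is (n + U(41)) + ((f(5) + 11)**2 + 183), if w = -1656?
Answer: 130369/63 ≈ 2069.3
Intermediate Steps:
n = -691/28 (n = (1528 - 146)/(-1656 + 1600) = 1382/(-56) = 1382*(-1/56) = -691/28 ≈ -24.679)
f(d) = d**2/6
(n + U(41)) + ((f(5) + 11)**2 + 183) = (-691/28 + 41**2) + (((1/6)*5**2 + 11)**2 + 183) = (-691/28 + 1681) + (((1/6)*25 + 11)**2 + 183) = 46377/28 + ((25/6 + 11)**2 + 183) = 46377/28 + ((91/6)**2 + 183) = 46377/28 + (8281/36 + 183) = 46377/28 + 14869/36 = 130369/63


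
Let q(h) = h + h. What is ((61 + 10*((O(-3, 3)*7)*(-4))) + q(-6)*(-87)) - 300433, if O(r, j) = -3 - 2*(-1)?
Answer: -299048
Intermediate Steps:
q(h) = 2*h
O(r, j) = -1 (O(r, j) = -3 + 2 = -1)
((61 + 10*((O(-3, 3)*7)*(-4))) + q(-6)*(-87)) - 300433 = ((61 + 10*(-1*7*(-4))) + (2*(-6))*(-87)) - 300433 = ((61 + 10*(-7*(-4))) - 12*(-87)) - 300433 = ((61 + 10*28) + 1044) - 300433 = ((61 + 280) + 1044) - 300433 = (341 + 1044) - 300433 = 1385 - 300433 = -299048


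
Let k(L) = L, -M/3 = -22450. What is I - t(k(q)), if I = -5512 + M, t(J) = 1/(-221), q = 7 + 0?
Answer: 13666199/221 ≈ 61838.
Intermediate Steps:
M = 67350 (M = -3*(-22450) = 67350)
q = 7
t(J) = -1/221
I = 61838 (I = -5512 + 67350 = 61838)
I - t(k(q)) = 61838 - 1*(-1/221) = 61838 + 1/221 = 13666199/221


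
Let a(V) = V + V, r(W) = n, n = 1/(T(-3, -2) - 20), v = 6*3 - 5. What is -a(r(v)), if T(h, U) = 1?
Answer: 2/19 ≈ 0.10526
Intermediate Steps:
v = 13 (v = 18 - 5 = 13)
n = -1/19 (n = 1/(1 - 20) = 1/(-19) = -1/19 ≈ -0.052632)
r(W) = -1/19
a(V) = 2*V
-a(r(v)) = -2*(-1)/19 = -1*(-2/19) = 2/19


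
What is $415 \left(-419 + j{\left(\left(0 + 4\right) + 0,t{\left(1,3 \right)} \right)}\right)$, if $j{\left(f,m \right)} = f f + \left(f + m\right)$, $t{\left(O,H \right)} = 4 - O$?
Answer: $-164340$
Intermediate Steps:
$j{\left(f,m \right)} = f + m + f^{2}$ ($j{\left(f,m \right)} = f^{2} + \left(f + m\right) = f + m + f^{2}$)
$415 \left(-419 + j{\left(\left(0 + 4\right) + 0,t{\left(1,3 \right)} \right)}\right) = 415 \left(-419 + \left(\left(\left(0 + 4\right) + 0\right) + \left(4 - 1\right) + \left(\left(0 + 4\right) + 0\right)^{2}\right)\right) = 415 \left(-419 + \left(\left(4 + 0\right) + \left(4 - 1\right) + \left(4 + 0\right)^{2}\right)\right) = 415 \left(-419 + \left(4 + 3 + 4^{2}\right)\right) = 415 \left(-419 + \left(4 + 3 + 16\right)\right) = 415 \left(-419 + 23\right) = 415 \left(-396\right) = -164340$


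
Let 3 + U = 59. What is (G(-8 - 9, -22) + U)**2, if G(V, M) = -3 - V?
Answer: 4900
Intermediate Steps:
U = 56 (U = -3 + 59 = 56)
(G(-8 - 9, -22) + U)**2 = ((-3 - (-8 - 9)) + 56)**2 = ((-3 - 1*(-17)) + 56)**2 = ((-3 + 17) + 56)**2 = (14 + 56)**2 = 70**2 = 4900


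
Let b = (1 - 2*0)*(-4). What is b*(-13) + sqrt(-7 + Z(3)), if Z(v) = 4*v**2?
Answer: 52 + sqrt(29) ≈ 57.385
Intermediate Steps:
b = -4 (b = (1 + 0)*(-4) = 1*(-4) = -4)
b*(-13) + sqrt(-7 + Z(3)) = -4*(-13) + sqrt(-7 + 4*3**2) = 52 + sqrt(-7 + 4*9) = 52 + sqrt(-7 + 36) = 52 + sqrt(29)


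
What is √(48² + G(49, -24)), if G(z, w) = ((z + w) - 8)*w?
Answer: 2*√474 ≈ 43.543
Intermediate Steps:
G(z, w) = w*(-8 + w + z) (G(z, w) = ((w + z) - 8)*w = (-8 + w + z)*w = w*(-8 + w + z))
√(48² + G(49, -24)) = √(48² - 24*(-8 - 24 + 49)) = √(2304 - 24*17) = √(2304 - 408) = √1896 = 2*√474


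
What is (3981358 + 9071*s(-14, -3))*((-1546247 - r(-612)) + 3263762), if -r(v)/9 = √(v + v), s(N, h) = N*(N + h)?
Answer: 10545981783840 + 331573824*I*√34 ≈ 1.0546e+13 + 1.9334e+9*I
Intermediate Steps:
r(v) = -9*√2*√v (r(v) = -9*√(v + v) = -9*√2*√v)
(3981358 + 9071*s(-14, -3))*((-1546247 - r(-612)) + 3263762) = (3981358 + 9071*(-14*(-14 - 3)))*((-1546247 - (-9)*√2*√(-612)) + 3263762) = (3981358 + 9071*(-14*(-17)))*((-1546247 - (-9)*√2*6*I*√17) + 3263762) = (3981358 + 9071*238)*((-1546247 - (-54)*I*√34) + 3263762) = (3981358 + 2158898)*((-1546247 + 54*I*√34) + 3263762) = 6140256*(1717515 + 54*I*√34) = 10545981783840 + 331573824*I*√34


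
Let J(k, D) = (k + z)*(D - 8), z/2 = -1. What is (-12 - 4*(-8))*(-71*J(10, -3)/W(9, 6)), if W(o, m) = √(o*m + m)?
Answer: 12496*√15/3 ≈ 16132.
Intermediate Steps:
z = -2 (z = 2*(-1) = -2)
J(k, D) = (-8 + D)*(-2 + k) (J(k, D) = (k - 2)*(D - 8) = (-2 + k)*(-8 + D) = (-8 + D)*(-2 + k))
W(o, m) = √(m + m*o) (W(o, m) = √(m*o + m) = √(m + m*o))
(-12 - 4*(-8))*(-71*J(10, -3)/W(9, 6)) = (-12 - 4*(-8))*(-71*(16 - 8*10 - 2*(-3) - 3*10)/(√(6*(1 + 9)))) = (-12 + 32)*(-71*(16 - 80 + 6 - 30)/(√(6*10))) = 20*(-(-6248)/(√60)) = 20*(-(-6248)/(2*√15)) = 20*(-(-6248)*√15/30) = 20*(-(-3124)*√15/15) = 20*(3124*√15/15) = 12496*√15/3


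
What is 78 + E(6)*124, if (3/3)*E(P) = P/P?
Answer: 202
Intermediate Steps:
E(P) = 1 (E(P) = P/P = 1)
78 + E(6)*124 = 78 + 1*124 = 78 + 124 = 202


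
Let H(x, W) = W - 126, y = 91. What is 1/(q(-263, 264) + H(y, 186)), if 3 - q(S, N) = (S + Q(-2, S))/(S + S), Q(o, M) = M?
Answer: 1/62 ≈ 0.016129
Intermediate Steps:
H(x, W) = -126 + W
q(S, N) = 2 (q(S, N) = 3 - (S + S)/(S + S) = 3 - 2*S/(2*S) = 3 - 2*S*1/(2*S) = 3 - 1*1 = 3 - 1 = 2)
1/(q(-263, 264) + H(y, 186)) = 1/(2 + (-126 + 186)) = 1/(2 + 60) = 1/62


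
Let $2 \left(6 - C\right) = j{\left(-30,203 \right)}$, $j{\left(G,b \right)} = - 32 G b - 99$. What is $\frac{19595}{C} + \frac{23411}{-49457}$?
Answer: $- \frac{341997731}{506983707} \approx -0.67457$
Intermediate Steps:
$j{\left(G,b \right)} = -99 - 32 G b$ ($j{\left(G,b \right)} = - 32 G b - 99 = -99 - 32 G b$)
$C = - \frac{194769}{2}$ ($C = 6 - \frac{-99 - \left(-960\right) 203}{2} = 6 - \frac{-99 + 194880}{2} = 6 - \frac{194781}{2} = - \frac{194769}{2} \approx -97385.0$)
$\frac{19595}{C} + \frac{23411}{-49457} = \frac{19595}{- \frac{194769}{2}} + \frac{23411}{-49457} = 19595 \left(- \frac{2}{194769}\right) + 23411 \left(- \frac{1}{49457}\right) = - \frac{39190}{194769} - \frac{23411}{49457} = - \frac{341997731}{506983707}$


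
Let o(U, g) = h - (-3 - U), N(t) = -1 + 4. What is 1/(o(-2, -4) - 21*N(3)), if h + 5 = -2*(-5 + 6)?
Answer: -1/69 ≈ -0.014493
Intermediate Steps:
h = -7 (h = -5 - 2*(-5 + 6) = -5 - 2*1 = -5 - 2 = -7)
N(t) = 3
o(U, g) = -4 + U (o(U, g) = -7 - (-3 - U) = -7 + (3 + U) = -4 + U)
1/(o(-2, -4) - 21*N(3)) = 1/((-4 - 2) - 21*3) = 1/(-6 - 63) = 1/(-69) = -1/69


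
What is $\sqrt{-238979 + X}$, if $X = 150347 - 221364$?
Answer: $6 i \sqrt{8611} \approx 556.77 i$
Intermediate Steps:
$X = -71017$
$\sqrt{-238979 + X} = \sqrt{-238979 - 71017} = \sqrt{-309996} = 6 i \sqrt{8611}$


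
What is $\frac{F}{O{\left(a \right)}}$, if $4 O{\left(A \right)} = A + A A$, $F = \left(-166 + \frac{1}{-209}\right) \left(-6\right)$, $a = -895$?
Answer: $\frac{27756}{5574239} \approx 0.0049793$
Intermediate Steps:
$F = \frac{208170}{209}$ ($F = \left(-166 - \frac{1}{209}\right) \left(-6\right) = \left(- \frac{34695}{209}\right) \left(-6\right) = \frac{208170}{209} \approx 996.03$)
$O{\left(A \right)} = \frac{A}{4} + \frac{A^{2}}{4}$ ($O{\left(A \right)} = \frac{A + A A}{4} = \frac{A + A^{2}}{4} = \frac{A}{4} + \frac{A^{2}}{4}$)
$\frac{F}{O{\left(a \right)}} = \frac{208170}{209 \cdot \frac{1}{4} \left(-895\right) \left(1 - 895\right)} = \frac{208170}{209 \cdot \frac{1}{4} \left(-895\right) \left(-894\right)} = \frac{208170}{209 \cdot \frac{400065}{2}} = \frac{208170}{209} \cdot \frac{2}{400065} = \frac{27756}{5574239}$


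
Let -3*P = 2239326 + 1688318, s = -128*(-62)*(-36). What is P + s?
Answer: -4784732/3 ≈ -1.5949e+6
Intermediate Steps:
s = -285696 (s = 7936*(-36) = -285696)
P = -3927644/3 (P = -(2239326 + 1688318)/3 = -⅓*3927644 = -3927644/3 ≈ -1.3092e+6)
P + s = -3927644/3 - 285696 = -4784732/3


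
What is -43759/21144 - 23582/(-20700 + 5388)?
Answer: -1785625/3372468 ≈ -0.52947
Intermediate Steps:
-43759/21144 - 23582/(-20700 + 5388) = -43759*1/21144 - 23582/(-15312) = -43759/21144 - 23582*(-1/15312) = -43759/21144 + 11791/7656 = -1785625/3372468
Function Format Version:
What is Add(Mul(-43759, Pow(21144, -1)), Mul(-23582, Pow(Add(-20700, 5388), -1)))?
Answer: Rational(-1785625, 3372468) ≈ -0.52947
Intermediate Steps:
Add(Mul(-43759, Pow(21144, -1)), Mul(-23582, Pow(Add(-20700, 5388), -1))) = Add(Mul(-43759, Rational(1, 21144)), Mul(-23582, Pow(-15312, -1))) = Add(Rational(-43759, 21144), Mul(-23582, Rational(-1, 15312))) = Add(Rational(-43759, 21144), Rational(11791, 7656)) = Rational(-1785625, 3372468)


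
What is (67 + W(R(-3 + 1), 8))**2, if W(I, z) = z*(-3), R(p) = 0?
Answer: 1849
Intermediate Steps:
W(I, z) = -3*z
(67 + W(R(-3 + 1), 8))**2 = (67 - 3*8)**2 = (67 - 24)**2 = 43**2 = 1849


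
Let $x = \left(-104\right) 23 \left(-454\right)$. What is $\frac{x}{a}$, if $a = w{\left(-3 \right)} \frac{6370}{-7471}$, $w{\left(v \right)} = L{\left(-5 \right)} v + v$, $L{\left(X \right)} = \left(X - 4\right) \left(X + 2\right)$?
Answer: $\frac{78012182}{5145} \approx 15163.0$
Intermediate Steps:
$L{\left(X \right)} = \left(-4 + X\right) \left(2 + X\right)$
$w{\left(v \right)} = 28 v$ ($w{\left(v \right)} = \left(-8 + \left(-5\right)^{2} - -10\right) v + v = \left(-8 + 25 + 10\right) v + v = 27 v + v = 28 v$)
$x = 1085968$ ($x = \left(-2392\right) \left(-454\right) = 1085968$)
$a = \frac{535080}{7471}$ ($a = 28 \left(-3\right) \frac{6370}{-7471} = - 84 \cdot 6370 \left(- \frac{1}{7471}\right) = \left(-84\right) \left(- \frac{6370}{7471}\right) = \frac{535080}{7471} \approx 71.621$)
$\frac{x}{a} = \frac{1085968}{\frac{535080}{7471}} = 1085968 \cdot \frac{7471}{535080} = \frac{78012182}{5145}$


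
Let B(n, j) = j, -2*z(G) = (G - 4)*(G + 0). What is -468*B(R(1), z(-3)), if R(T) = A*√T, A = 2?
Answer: 4914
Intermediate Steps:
z(G) = -G*(-4 + G)/2 (z(G) = -(G - 4)*(G + 0)/2 = -(-4 + G)*G/2 = -G*(-4 + G)/2)
R(T) = 2*√T
-468*B(R(1), z(-3)) = -234*(-3)*(4 - 1*(-3)) = -234*(-3)*(4 + 3) = -234*(-3)*7 = -468*(-21/2) = 4914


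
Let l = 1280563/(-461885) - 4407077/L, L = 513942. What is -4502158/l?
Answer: 1068731723588245860/2693697869491 ≈ 3.9675e+5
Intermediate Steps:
l = -2693697869491/237382100670 (l = 1280563/(-461885) - 4407077/513942 = 1280563*(-1/461885) - 4407077*1/513942 = -1280563/461885 - 4407077/513942 = -2693697869491/237382100670 ≈ -11.348)
-4502158/l = -4502158/(-2693697869491/237382100670) = -4502158*(-237382100670/2693697869491) = 1068731723588245860/2693697869491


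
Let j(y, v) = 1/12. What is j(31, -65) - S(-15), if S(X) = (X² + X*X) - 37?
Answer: -4955/12 ≈ -412.92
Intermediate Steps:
j(y, v) = 1/12
S(X) = -37 + 2*X² (S(X) = (X² + X²) - 37 = 2*X² - 37 = -37 + 2*X²)
j(31, -65) - S(-15) = 1/12 - (-37 + 2*(-15)²) = 1/12 - (-37 + 2*225) = 1/12 - (-37 + 450) = 1/12 - 1*413 = 1/12 - 413 = -4955/12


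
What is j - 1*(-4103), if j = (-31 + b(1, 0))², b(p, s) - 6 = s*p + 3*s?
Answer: 4728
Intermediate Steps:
b(p, s) = 6 + 3*s + p*s (b(p, s) = 6 + (s*p + 3*s) = 6 + (p*s + 3*s) = 6 + (3*s + p*s) = 6 + 3*s + p*s)
j = 625 (j = (-31 + (6 + 3*0 + 1*0))² = (-31 + (6 + 0 + 0))² = (-31 + 6)² = (-25)² = 625)
j - 1*(-4103) = 625 - 1*(-4103) = 625 + 4103 = 4728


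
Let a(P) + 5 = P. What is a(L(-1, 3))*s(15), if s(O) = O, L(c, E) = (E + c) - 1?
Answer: -60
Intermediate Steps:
L(c, E) = -1 + E + c
a(P) = -5 + P
a(L(-1, 3))*s(15) = (-5 + (-1 + 3 - 1))*15 = (-5 + 1)*15 = -4*15 = -60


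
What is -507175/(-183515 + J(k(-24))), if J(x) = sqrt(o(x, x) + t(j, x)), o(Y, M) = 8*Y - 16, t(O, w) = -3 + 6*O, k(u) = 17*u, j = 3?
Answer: 18614844025/6735551698 + 101435*I*sqrt(3265)/6735551698 ≈ 2.7637 + 0.00086051*I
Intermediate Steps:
o(Y, M) = -16 + 8*Y
J(x) = sqrt(-1 + 8*x) (J(x) = sqrt((-16 + 8*x) + (-3 + 6*3)) = sqrt((-16 + 8*x) + (-3 + 18)) = sqrt((-16 + 8*x) + 15) = sqrt(-1 + 8*x))
-507175/(-183515 + J(k(-24))) = -507175/(-183515 + sqrt(-1 + 8*(17*(-24)))) = -507175/(-183515 + sqrt(-1 + 8*(-408))) = -507175/(-183515 + sqrt(-1 - 3264)) = -507175/(-183515 + sqrt(-3265)) = -507175/(-183515 + I*sqrt(3265))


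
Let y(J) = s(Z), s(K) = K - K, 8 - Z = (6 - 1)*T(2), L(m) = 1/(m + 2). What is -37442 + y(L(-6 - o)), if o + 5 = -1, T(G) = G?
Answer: -37442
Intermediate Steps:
o = -6 (o = -5 - 1 = -6)
L(m) = 1/(2 + m)
Z = -2 (Z = 8 - (6 - 1)*2 = 8 - 5*2 = 8 - 1*10 = 8 - 10 = -2)
s(K) = 0
y(J) = 0
-37442 + y(L(-6 - o)) = -37442 + 0 = -37442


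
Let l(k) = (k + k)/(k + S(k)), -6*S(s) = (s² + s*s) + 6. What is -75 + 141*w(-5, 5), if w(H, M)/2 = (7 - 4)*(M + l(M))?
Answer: 28635/13 ≈ 2202.7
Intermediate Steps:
S(s) = -1 - s²/3 (S(s) = -((s² + s*s) + 6)/6 = -((s² + s²) + 6)/6 = -(2*s² + 6)/6 = -(6 + 2*s²)/6 = -1 - s²/3)
l(k) = 2*k/(-1 + k - k²/3) (l(k) = (k + k)/(k + (-1 - k²/3)) = (2*k)/(-1 + k - k²/3) = 2*k/(-1 + k - k²/3))
w(H, M) = 6*M - 36*M/(3 + M² - 3*M) (w(H, M) = 2*((7 - 4)*(M - 6*M/(3 + M² - 3*M))) = 2*(3*(M - 6*M/(3 + M² - 3*M))) = 2*(3*M - 18*M/(3 + M² - 3*M)) = 6*M - 36*M/(3 + M² - 3*M))
-75 + 141*w(-5, 5) = -75 + 141*(6*5*(-3 + 5² - 3*5)/(3 + 5² - 3*5)) = -75 + 141*(6*5*(-3 + 25 - 15)/(3 + 25 - 15)) = -75 + 141*(6*5*7/13) = -75 + 141*(6*5*(1/13)*7) = -75 + 141*(210/13) = -75 + 29610/13 = 28635/13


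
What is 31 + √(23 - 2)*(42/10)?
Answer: 31 + 21*√21/5 ≈ 50.247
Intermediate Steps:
31 + √(23 - 2)*(42/10) = 31 + √21*(42*(⅒)) = 31 + √21*(21/5) = 31 + 21*√21/5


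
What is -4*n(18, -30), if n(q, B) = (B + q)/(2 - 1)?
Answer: 48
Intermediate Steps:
n(q, B) = B + q (n(q, B) = (B + q)/1 = (B + q)*1 = B + q)
-4*n(18, -30) = -4*(-30 + 18) = -4*(-12) = 48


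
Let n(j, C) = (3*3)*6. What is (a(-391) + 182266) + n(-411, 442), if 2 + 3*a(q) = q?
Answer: 182189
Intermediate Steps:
a(q) = -⅔ + q/3
n(j, C) = 54 (n(j, C) = 9*6 = 54)
(a(-391) + 182266) + n(-411, 442) = ((-⅔ + (⅓)*(-391)) + 182266) + 54 = ((-⅔ - 391/3) + 182266) + 54 = (-131 + 182266) + 54 = 182135 + 54 = 182189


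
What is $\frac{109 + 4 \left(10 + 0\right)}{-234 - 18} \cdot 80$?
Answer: $- \frac{2980}{63} \approx -47.302$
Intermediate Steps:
$\frac{109 + 4 \left(10 + 0\right)}{-234 - 18} \cdot 80 = \frac{109 + 4 \cdot 10}{-252} \cdot 80 = \left(109 + 40\right) \left(- \frac{1}{252}\right) 80 = 149 \left(- \frac{1}{252}\right) 80 = \left(- \frac{149}{252}\right) 80 = - \frac{2980}{63}$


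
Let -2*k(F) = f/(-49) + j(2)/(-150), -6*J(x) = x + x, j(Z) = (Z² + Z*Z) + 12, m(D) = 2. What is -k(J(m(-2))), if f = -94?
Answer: 656/735 ≈ 0.89252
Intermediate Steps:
j(Z) = 12 + 2*Z² (j(Z) = (Z² + Z²) + 12 = 2*Z² + 12 = 12 + 2*Z²)
J(x) = -x/3 (J(x) = -(x + x)/6 = -x/3)
k(F) = -656/735 (k(F) = -(-94/(-49) + (12 + 2*2²)/(-150))/2 = -(-94*(-1/49) + (12 + 2*4)*(-1/150))/2 = -(94/49 + (12 + 8)*(-1/150))/2 = -(94/49 + 20*(-1/150))/2 = -(94/49 - 2/15)/2 = -½*1312/735 = -656/735)
-k(J(m(-2))) = -1*(-656/735) = 656/735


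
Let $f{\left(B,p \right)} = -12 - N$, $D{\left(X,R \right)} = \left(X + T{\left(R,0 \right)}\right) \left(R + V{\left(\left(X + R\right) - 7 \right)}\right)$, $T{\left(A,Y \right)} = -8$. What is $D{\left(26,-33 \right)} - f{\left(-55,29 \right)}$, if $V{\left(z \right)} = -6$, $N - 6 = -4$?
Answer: $-688$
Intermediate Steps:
$N = 2$ ($N = 6 - 4 = 2$)
$D{\left(X,R \right)} = \left(-8 + X\right) \left(-6 + R\right)$ ($D{\left(X,R \right)} = \left(X - 8\right) \left(R - 6\right) = \left(-8 + X\right) \left(-6 + R\right)$)
$f{\left(B,p \right)} = -14$ ($f{\left(B,p \right)} = -12 - 2 = -14$)
$D{\left(26,-33 \right)} - f{\left(-55,29 \right)} = \left(48 - -264 - 156 - 858\right) - -14 = \left(48 + 264 - 156 - 858\right) + 14 = -702 + 14 = -688$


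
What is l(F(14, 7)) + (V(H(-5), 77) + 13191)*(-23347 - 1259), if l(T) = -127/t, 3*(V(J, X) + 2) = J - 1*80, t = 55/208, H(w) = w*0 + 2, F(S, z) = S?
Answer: -17813909206/55 ≈ -3.2389e+8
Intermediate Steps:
H(w) = 2 (H(w) = 0 + 2 = 2)
t = 55/208 (t = 55*(1/208) = 55/208 ≈ 0.26442)
V(J, X) = -86/3 + J/3 (V(J, X) = -2 + (J - 1*80)/3 = -2 + (J - 80)/3 = -2 + (-80 + J)/3 = -2 + (-80/3 + J/3) = -86/3 + J/3)
l(T) = -26416/55 (l(T) = -127/55/208 = -127*208/55 = -26416/55)
l(F(14, 7)) + (V(H(-5), 77) + 13191)*(-23347 - 1259) = -26416/55 + ((-86/3 + (⅓)*2) + 13191)*(-23347 - 1259) = -26416/55 + ((-86/3 + ⅔) + 13191)*(-24606) = -26416/55 + (-28 + 13191)*(-24606) = -26416/55 + 13163*(-24606) = -26416/55 - 323888778 = -17813909206/55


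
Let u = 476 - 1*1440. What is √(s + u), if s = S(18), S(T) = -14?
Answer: I*√978 ≈ 31.273*I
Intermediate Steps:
u = -964 (u = 476 - 1440 = -964)
s = -14
√(s + u) = √(-14 - 964) = √(-978) = I*√978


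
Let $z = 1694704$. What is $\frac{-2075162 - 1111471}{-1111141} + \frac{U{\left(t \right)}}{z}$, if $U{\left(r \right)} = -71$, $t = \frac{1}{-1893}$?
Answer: $\frac{5400320800621}{1883055097264} \approx 2.8679$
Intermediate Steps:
$t = - \frac{1}{1893} \approx -0.00052826$
$\frac{-2075162 - 1111471}{-1111141} + \frac{U{\left(t \right)}}{z} = \frac{-2075162 - 1111471}{-1111141} - \frac{71}{1694704} = \left(-3186633\right) \left(- \frac{1}{1111141}\right) - \frac{71}{1694704} = \frac{3186633}{1111141} - \frac{71}{1694704} = \frac{5400320800621}{1883055097264}$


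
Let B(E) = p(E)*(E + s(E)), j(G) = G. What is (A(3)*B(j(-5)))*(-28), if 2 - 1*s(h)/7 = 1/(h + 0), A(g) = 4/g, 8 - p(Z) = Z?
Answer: -75712/15 ≈ -5047.5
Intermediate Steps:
p(Z) = 8 - Z
s(h) = 14 - 7/h (s(h) = 14 - 7/(h + 0) = 14 - 7/h)
B(E) = (8 - E)*(14 + E - 7/E) (B(E) = (8 - E)*(E + (14 - 7/E)) = (8 - E)*(14 + E - 7/E))
(A(3)*B(j(-5)))*(-28) = ((4/3)*(119 - 1*(-5)² - 56/(-5) - 6*(-5)))*(-28) = ((4*(⅓))*(119 - 1*25 - 56*(-⅕) + 30))*(-28) = (4*(119 - 25 + 56/5 + 30)/3)*(-28) = ((4/3)*(676/5))*(-28) = (2704/15)*(-28) = -75712/15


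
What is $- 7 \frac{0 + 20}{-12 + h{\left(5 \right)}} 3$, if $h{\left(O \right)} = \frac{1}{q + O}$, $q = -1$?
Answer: $\frac{1680}{47} \approx 35.745$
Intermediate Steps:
$h{\left(O \right)} = \frac{1}{-1 + O}$
$- 7 \frac{0 + 20}{-12 + h{\left(5 \right)}} 3 = - 7 \frac{0 + 20}{-12 + \frac{1}{-1 + 5}} \cdot 3 = - 7 \frac{20}{-12 + \frac{1}{4}} \cdot 3 = - 7 \frac{20}{- \frac{47}{4}} \cdot 3 = - 7 \cdot 20 \left(- \frac{4}{47}\right) 3 = \left(-7\right) \left(- \frac{80}{47}\right) 3 = \frac{560}{47} \cdot 3 = \frac{1680}{47}$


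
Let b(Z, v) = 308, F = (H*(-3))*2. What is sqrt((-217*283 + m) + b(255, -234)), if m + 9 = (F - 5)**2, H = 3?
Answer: I*sqrt(60583) ≈ 246.14*I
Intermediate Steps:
F = -18 (F = (3*(-3))*2 = -9*2 = -18)
m = 520 (m = -9 + (-18 - 5)**2 = -9 + (-23)**2 = -9 + 529 = 520)
sqrt((-217*283 + m) + b(255, -234)) = sqrt((-217*283 + 520) + 308) = sqrt((-61411 + 520) + 308) = sqrt(-60891 + 308) = sqrt(-60583) = I*sqrt(60583)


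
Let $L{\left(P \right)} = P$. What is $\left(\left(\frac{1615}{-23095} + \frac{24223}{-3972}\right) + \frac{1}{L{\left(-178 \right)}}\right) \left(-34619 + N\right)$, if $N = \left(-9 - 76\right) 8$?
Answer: $\frac{355856762784589}{1632853452} \approx 2.1794 \cdot 10^{5}$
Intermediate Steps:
$N = -680$ ($N = \left(-85\right) 8 = -680$)
$\left(\left(\frac{1615}{-23095} + \frac{24223}{-3972}\right) + \frac{1}{L{\left(-178 \right)}}\right) \left(-34619 + N\right) = \left(\left(\frac{1615}{-23095} + \frac{24223}{-3972}\right) + \frac{1}{-178}\right) \left(-34619 - 680\right) = \left(\left(1615 \left(- \frac{1}{23095}\right) + 24223 \left(- \frac{1}{3972}\right)\right) - \frac{1}{178}\right) \left(-35299\right) = \left(\left(- \frac{323}{4619} - \frac{24223}{3972}\right) - \frac{1}{178}\right) \left(-35299\right) = \left(- \frac{113168993}{18346668} - \frac{1}{178}\right) \left(-35299\right) = \left(- \frac{10081213711}{1632853452}\right) \left(-35299\right) = \frac{355856762784589}{1632853452}$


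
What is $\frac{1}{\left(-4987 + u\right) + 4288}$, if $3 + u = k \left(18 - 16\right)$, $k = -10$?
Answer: $- \frac{1}{722} \approx -0.001385$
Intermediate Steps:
$u = -23$ ($u = -3 - 10 \left(18 - 16\right) = -3 - 20 = -23$)
$\frac{1}{\left(-4987 + u\right) + 4288} = \frac{1}{\left(-4987 - 23\right) + 4288} = \frac{1}{-5010 + 4288} = \frac{1}{-722} = - \frac{1}{722}$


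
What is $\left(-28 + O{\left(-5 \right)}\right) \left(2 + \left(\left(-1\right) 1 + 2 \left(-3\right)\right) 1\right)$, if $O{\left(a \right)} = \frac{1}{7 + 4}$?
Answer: $\frac{1535}{11} \approx 139.55$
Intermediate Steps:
$O{\left(a \right)} = \frac{1}{11}$
$\left(-28 + O{\left(-5 \right)}\right) \left(2 + \left(\left(-1\right) 1 + 2 \left(-3\right)\right) 1\right) = \left(-28 + \frac{1}{11}\right) \left(2 + \left(\left(-1\right) 1 + 2 \left(-3\right)\right) 1\right) = - \frac{307 \left(2 + \left(-1 - 6\right) 1\right)}{11} = - \frac{307 \left(2 - 7\right)}{11} = \left(- \frac{307}{11}\right) \left(-5\right) = \frac{1535}{11}$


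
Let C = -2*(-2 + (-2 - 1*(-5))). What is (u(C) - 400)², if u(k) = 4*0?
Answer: 160000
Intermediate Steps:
C = -2 (C = -2*(-2 + (-2 + 5)) = -2*(-2 + 3) = -2*1 = -2)
u(k) = 0
(u(C) - 400)² = (0 - 400)² = (-400)² = 160000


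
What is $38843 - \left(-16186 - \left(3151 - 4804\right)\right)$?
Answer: $53376$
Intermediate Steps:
$38843 - \left(-16186 - \left(3151 - 4804\right)\right) = 38843 - \left(-16186 - -1653\right) = 38843 - \left(-16186 + 1653\right) = 38843 - -14533 = 38843 + 14533 = 53376$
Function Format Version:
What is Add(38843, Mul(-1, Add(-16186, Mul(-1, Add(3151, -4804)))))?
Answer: 53376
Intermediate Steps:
Add(38843, Mul(-1, Add(-16186, Mul(-1, Add(3151, -4804))))) = Add(38843, Mul(-1, Add(-16186, Mul(-1, -1653)))) = Add(38843, Mul(-1, Add(-16186, 1653))) = Add(38843, Mul(-1, -14533)) = Add(38843, 14533) = 53376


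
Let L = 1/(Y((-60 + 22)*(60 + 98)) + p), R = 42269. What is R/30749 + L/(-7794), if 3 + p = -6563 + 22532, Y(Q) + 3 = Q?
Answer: 3280938601225/2386751094054 ≈ 1.3746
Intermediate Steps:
Y(Q) = -3 + Q
p = 15966 (p = -3 + (-6563 + 22532) = -3 + 15969 = 15966)
L = 1/9959 (L = 1/((-3 + (-60 + 22)*(60 + 98)) + 15966) = 1/((-3 - 38*158) + 15966) = 1/((-3 - 6004) + 15966) = 1/(-6007 + 15966) = 1/9959 ≈ 0.00010041)
R/30749 + L/(-7794) = 42269/30749 + (1/9959)/(-7794) = 42269*(1/30749) + (1/9959)*(-1/7794) = 42269/30749 - 1/77620446 = 3280938601225/2386751094054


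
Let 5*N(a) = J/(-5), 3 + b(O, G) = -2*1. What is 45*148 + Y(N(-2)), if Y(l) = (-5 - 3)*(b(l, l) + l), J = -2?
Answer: 167484/25 ≈ 6699.4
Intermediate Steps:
b(O, G) = -5 (b(O, G) = -3 - 2*1 = -3 - 2 = -5)
N(a) = 2/25 (N(a) = (-2/(-5))/5 = (-2*(-1/5))/5 = (1/5)*(2/5) = 2/25)
Y(l) = 40 - 8*l (Y(l) = (-5 - 3)*(-5 + l) = -8*(-5 + l) = 40 - 8*l)
45*148 + Y(N(-2)) = 45*148 + (40 - 8*2/25) = 6660 + (40 - 16/25) = 6660 + 984/25 = 167484/25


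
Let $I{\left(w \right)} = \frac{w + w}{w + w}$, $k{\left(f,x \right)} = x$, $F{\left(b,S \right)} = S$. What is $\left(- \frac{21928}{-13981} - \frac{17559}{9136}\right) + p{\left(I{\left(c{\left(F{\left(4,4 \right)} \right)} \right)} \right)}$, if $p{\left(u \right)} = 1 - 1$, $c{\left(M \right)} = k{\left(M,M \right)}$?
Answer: $- \frac{45158171}{127730416} \approx -0.35354$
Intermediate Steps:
$c{\left(M \right)} = M$
$I{\left(w \right)} = 1$ ($I{\left(w \right)} = \frac{2 w}{2 w} = 2 w \frac{1}{2 w} = 1$)
$p{\left(u \right)} = 0$ ($p{\left(u \right)} = 1 - 1 = 0$)
$\left(- \frac{21928}{-13981} - \frac{17559}{9136}\right) + p{\left(I{\left(c{\left(F{\left(4,4 \right)} \right)} \right)} \right)} = \left(- \frac{21928}{-13981} - \frac{17559}{9136}\right) + 0 = \left(\left(-21928\right) \left(- \frac{1}{13981}\right) - \frac{17559}{9136}\right) + 0 = \left(\frac{21928}{13981} - \frac{17559}{9136}\right) + 0 = - \frac{45158171}{127730416} + 0 = - \frac{45158171}{127730416}$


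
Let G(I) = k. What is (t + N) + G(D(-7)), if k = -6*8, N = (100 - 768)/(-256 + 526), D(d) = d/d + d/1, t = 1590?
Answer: 207836/135 ≈ 1539.5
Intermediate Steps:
D(d) = 1 + d (D(d) = 1 + d*1 = 1 + d)
N = -334/135 (N = -668/270 = -668*1/270 = -334/135 ≈ -2.4741)
k = -48
G(I) = -48
(t + N) + G(D(-7)) = (1590 - 334/135) - 48 = 214316/135 - 48 = 207836/135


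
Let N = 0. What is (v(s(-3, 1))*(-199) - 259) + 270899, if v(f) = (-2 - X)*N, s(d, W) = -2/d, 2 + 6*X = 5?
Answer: 270640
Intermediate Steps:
X = ½ (X = -⅓ + (⅙)*5 = -⅓ + ⅚ = ½ ≈ 0.50000)
v(f) = 0 (v(f) = (-2 - 1*½)*0 = (-2 - ½)*0 = -5/2*0 = 0)
(v(s(-3, 1))*(-199) - 259) + 270899 = (0*(-199) - 259) + 270899 = (0 - 259) + 270899 = -259 + 270899 = 270640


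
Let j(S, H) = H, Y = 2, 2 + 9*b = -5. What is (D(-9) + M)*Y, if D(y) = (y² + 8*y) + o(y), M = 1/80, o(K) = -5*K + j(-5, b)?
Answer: 38329/360 ≈ 106.47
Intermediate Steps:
b = -7/9 (b = -2/9 + (⅑)*(-5) = -2/9 - 5/9 = -7/9 ≈ -0.77778)
o(K) = -7/9 - 5*K (o(K) = -5*K - 7/9 = -7/9 - 5*K)
M = 1/80 ≈ 0.012500
D(y) = -7/9 + y² + 3*y (D(y) = (y² + 8*y) + (-7/9 - 5*y) = -7/9 + y² + 3*y)
(D(-9) + M)*Y = ((-7/9 + (-9)² + 3*(-9)) + 1/80)*2 = ((-7/9 + 81 - 27) + 1/80)*2 = (479/9 + 1/80)*2 = (38329/720)*2 = 38329/360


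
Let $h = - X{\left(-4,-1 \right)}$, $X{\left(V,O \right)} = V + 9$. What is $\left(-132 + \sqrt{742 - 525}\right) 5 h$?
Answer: $3300 - 25 \sqrt{217} \approx 2931.7$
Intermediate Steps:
$X{\left(V,O \right)} = 9 + V$
$h = -5$ ($h = - (9 - 4) = \left(-1\right) 5 = -5$)
$\left(-132 + \sqrt{742 - 525}\right) 5 h = \left(-132 + \sqrt{742 - 525}\right) 5 \left(-5\right) = \left(-132 + \sqrt{217}\right) \left(-25\right) = 3300 - 25 \sqrt{217}$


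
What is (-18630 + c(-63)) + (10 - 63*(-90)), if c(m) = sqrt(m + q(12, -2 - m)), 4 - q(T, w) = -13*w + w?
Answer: -12950 + sqrt(673) ≈ -12924.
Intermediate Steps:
q(T, w) = 4 + 12*w (q(T, w) = 4 - (-13*w + w) = 4 - (-12)*w = 4 + 12*w)
c(m) = sqrt(-20 - 11*m) (c(m) = sqrt(m + (4 + 12*(-2 - m))) = sqrt(m + (4 + (-24 - 12*m))) = sqrt(m + (-20 - 12*m)) = sqrt(-20 - 11*m))
(-18630 + c(-63)) + (10 - 63*(-90)) = (-18630 + sqrt(-20 - 11*(-63))) + (10 - 63*(-90)) = (-18630 + sqrt(-20 + 693)) + (10 + 5670) = (-18630 + sqrt(673)) + 5680 = -12950 + sqrt(673)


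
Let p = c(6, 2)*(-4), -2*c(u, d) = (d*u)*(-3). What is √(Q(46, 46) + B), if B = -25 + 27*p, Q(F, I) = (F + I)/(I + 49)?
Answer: I*√17761485/95 ≈ 44.362*I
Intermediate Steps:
c(u, d) = 3*d*u/2 (c(u, d) = -d*u*(-3)/2 = -(-3)*d*u/2 = 3*d*u/2)
Q(F, I) = (F + I)/(49 + I)
p = -72 (p = ((3/2)*2*6)*(-4) = 18*(-4) = -72)
B = -1969 (B = -25 + 27*(-72) = -25 - 1944 = -1969)
√(Q(46, 46) + B) = √((46 + 46)/(49 + 46) - 1969) = √(92/95 - 1969) = √(-186963/95) = I*√17761485/95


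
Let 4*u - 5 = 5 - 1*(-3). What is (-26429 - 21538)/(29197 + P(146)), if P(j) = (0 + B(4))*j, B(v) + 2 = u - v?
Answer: -31978/19197 ≈ -1.6658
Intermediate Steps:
u = 13/4 (u = 5/4 + (5 - 1*(-3))/4 = 5/4 + (5 + 3)/4 = 5/4 + (¼)*8 = 5/4 + 2 = 13/4 ≈ 3.2500)
B(v) = 5/4 - v (B(v) = -2 + (13/4 - v) = 5/4 - v)
P(j) = -11*j/4 (P(j) = (0 + (5/4 - 1*4))*j = (0 + (5/4 - 4))*j = (0 - 11/4)*j = -11*j/4)
(-26429 - 21538)/(29197 + P(146)) = (-26429 - 21538)/(29197 - 11/4*146) = -47967/(29197 - 803/2) = -47967/57591/2 = -47967*2/57591 = -31978/19197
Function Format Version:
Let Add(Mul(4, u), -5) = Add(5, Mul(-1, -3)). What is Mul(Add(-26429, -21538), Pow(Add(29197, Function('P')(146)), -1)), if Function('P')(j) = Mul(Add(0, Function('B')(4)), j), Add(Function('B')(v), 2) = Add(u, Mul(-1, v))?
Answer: Rational(-31978, 19197) ≈ -1.6658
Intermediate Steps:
u = Rational(13, 4) (u = Add(Rational(5, 4), Mul(Rational(1, 4), Add(5, Mul(-1, -3)))) = Add(Rational(5, 4), Mul(Rational(1, 4), Add(5, 3))) = Add(Rational(5, 4), Mul(Rational(1, 4), 8)) = Add(Rational(5, 4), 2) = Rational(13, 4) ≈ 3.2500)
Function('B')(v) = Add(Rational(5, 4), Mul(-1, v)) (Function('B')(v) = Add(-2, Add(Rational(13, 4), Mul(-1, v))) = Add(Rational(5, 4), Mul(-1, v)))
Function('P')(j) = Mul(Rational(-11, 4), j) (Function('P')(j) = Mul(Add(0, Add(Rational(5, 4), Mul(-1, 4))), j) = Mul(Add(0, Add(Rational(5, 4), -4)), j) = Mul(Add(0, Rational(-11, 4)), j) = Mul(Rational(-11, 4), j))
Mul(Add(-26429, -21538), Pow(Add(29197, Function('P')(146)), -1)) = Mul(Add(-26429, -21538), Pow(Add(29197, Mul(Rational(-11, 4), 146)), -1)) = Mul(-47967, Pow(Add(29197, Rational(-803, 2)), -1)) = Mul(-47967, Pow(Rational(57591, 2), -1)) = Mul(-47967, Rational(2, 57591)) = Rational(-31978, 19197)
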